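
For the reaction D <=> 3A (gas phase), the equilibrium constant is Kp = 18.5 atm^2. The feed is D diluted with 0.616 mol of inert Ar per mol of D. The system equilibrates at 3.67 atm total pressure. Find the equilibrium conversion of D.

Let X = conversion of D (basis 1 mol D); extent of reaction ξ = X.
Moles: n_D = 1 − X; n_A = 3X; n_I = 0.616 (inert).
Total moles n_T = 1.62 + 2X.
Mole fractions y_i = n_i/n_T; Kp = p_A^3 / (p_D) with p_i = y_i·P.
Equating to 18.5 atm^2 and solving on 0 < X < 1: X = 0.552.

X = 0.552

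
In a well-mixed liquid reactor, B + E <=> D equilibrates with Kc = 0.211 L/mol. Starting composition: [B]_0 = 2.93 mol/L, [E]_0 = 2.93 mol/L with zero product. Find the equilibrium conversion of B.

Let X = conversion of B; extent ξ = 2.93·X mol/L.
Concentrations: [B] = 2.93 − 2.93X; [E] = 2.93 − 2.93X; [D] = 2.93X.
Kc = [D] / ([B] [E]).
Setting equal to 0.211 and solving for X on (0,1) gives X = 0.302.

X = 0.302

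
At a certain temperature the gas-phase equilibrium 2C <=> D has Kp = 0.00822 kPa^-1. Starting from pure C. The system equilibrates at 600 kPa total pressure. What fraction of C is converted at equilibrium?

X = 0.780

Let X = conversion of C (basis 1 mol C); extent of reaction ξ = 0.5X.
At extent ξ: n_C = 1 − X; n_D = 0.5X.
Total moles n_T = 1 − 0.5X.
Mole fractions y_i = n_i/n_T; Kp = p_D / (p_C^2) with p_i = y_i·P.
This yields a degree-2 equation in X; solving on (0,1), X = 0.780.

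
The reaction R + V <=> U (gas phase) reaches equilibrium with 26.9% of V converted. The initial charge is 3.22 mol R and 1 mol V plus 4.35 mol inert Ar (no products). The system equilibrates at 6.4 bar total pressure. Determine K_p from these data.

Let X = conversion of V (basis 1 mol V); extent of reaction ξ = X.
Mole table: n_R = 3.22 − X; n_V = 1 − X; n_U = X; n_I = 4.35 (inert).
Total moles n_T = 8.57 − X.
At X = 0.269: n_R = 2.95, n_V = 0.731, n_U = 0.269, n_T = 8.3.
p_i = (n_i/n_T)·P. K_p = p_U / (p_R p_V) = 0.162 bar^-1.

K_p = 0.162 bar^-1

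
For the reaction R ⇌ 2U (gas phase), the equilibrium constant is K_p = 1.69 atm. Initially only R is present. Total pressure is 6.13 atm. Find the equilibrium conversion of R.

X = 0.254

Basis: 1 mol R initially; let X = conversion of R. Extent ξ = X.
Mole table: n_R = 1 − X; n_U = 2X.
Summing: n_T = 1 + X.
Mole fractions y_i = n_i/n_T; K_p = p_U^2 / (p_R) with p_i = y_i·P.
Equating to 1.69 atm and solving on 0 < X < 1: X = 0.254.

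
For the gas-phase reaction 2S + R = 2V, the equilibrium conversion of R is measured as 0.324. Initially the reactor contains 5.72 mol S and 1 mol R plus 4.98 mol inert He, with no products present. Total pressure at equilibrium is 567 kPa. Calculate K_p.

K_p = 0.000484 kPa^-1

Take 1 mol R as basis and let X be its fractional conversion, so ξ = X.
Mole table: n_S = 5.72 − 2X; n_R = 1 − X; n_V = 2X; n_I = 4.98 (inert).
Total moles n_T = 11.7 − X.
At X = 0.324: n_S = 5.07, n_R = 0.676, n_V = 0.648, n_T = 11.4.
p_i = (n_i/n_T)·P. K_p = p_V^2 / (p_S^2 p_R) = 0.000484 kPa^-1.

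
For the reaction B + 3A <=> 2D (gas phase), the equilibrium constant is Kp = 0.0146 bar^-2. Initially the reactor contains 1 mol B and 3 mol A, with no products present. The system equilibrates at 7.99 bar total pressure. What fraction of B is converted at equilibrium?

Basis: 1 mol B initially; let X = conversion of B. Extent ξ = X.
At extent ξ: n_B = 1 − X; n_A = 3 − 3X; n_D = 2X.
Summing: n_T = 4 − 2X.
With p_i = (n_i/n_T)P, Kp = p_D^2 / (p_B p_A^3).
This yields a degree-4 equation in X; solving on (0,1), X = 0.334.

X = 0.334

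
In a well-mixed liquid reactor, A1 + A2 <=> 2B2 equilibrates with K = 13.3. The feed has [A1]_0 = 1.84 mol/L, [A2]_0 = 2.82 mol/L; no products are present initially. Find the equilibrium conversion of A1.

Let X = conversion of A1; extent ξ = 1.84·X mol/L.
Concentrations: [A1] = 1.84 − 1.84X; [A2] = 2.82 − 1.84X; [B2] = 3.68X.
K = [B2]^2 / ([A1] [A2]).
Equating to 13.3: the physical root is X = 0.768.

X = 0.768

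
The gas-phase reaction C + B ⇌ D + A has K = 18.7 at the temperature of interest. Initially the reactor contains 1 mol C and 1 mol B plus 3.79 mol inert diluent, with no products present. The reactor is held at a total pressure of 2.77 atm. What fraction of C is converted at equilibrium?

Let X = conversion of C (basis 1 mol C); extent of reaction ξ = X.
Moles: n_C = 1 − X; n_B = 1 − X; n_D = X; n_A = X; n_I = 3.79 (inert).
Since Δν = 0, n_T = 5.79 throughout.
Mole fractions y_i = n_i/n_T; K = p_D p_A / (p_C p_B) with p_i = y_i·P.
Substituting and setting equal to 18.7 gives a polynomial in X; the root in (0,1) is X = 0.812.

X = 0.812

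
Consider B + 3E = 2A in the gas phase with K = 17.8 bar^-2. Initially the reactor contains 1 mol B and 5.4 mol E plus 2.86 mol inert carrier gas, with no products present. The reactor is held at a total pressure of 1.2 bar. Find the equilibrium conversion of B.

Basis: 1 mol B initially; let X = conversion of B. Extent ξ = X.
At extent ξ: n_B = 1 − X; n_E = 5.4 − 3X; n_A = 2X; n_I = 2.86 (inert).
Summing: n_T = 9.26 − 2X.
y_i = n_i/n_T, p_i = y_i·P. K = p_A^2 / (p_B p_E^3).
Equating to 17.8 bar^-2 and solving on 0 < X < 1: X = 0.792.

X = 0.792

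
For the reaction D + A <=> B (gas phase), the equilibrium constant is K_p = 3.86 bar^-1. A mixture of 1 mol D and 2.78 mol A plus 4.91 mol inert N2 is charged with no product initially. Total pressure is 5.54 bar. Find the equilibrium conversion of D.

X = 0.841

Take 1 mol D as basis and let X be its fractional conversion, so ξ = X.
At extent ξ: n_D = 1 − X; n_A = 2.78 − X; n_B = X; n_I = 4.91 (inert).
Total moles n_T = 8.69 − X.
Mole fractions y_i = n_i/n_T; K_p = p_B / (p_D p_A) with p_i = y_i·P.
Substituting and setting equal to 3.86 bar^-1 gives a polynomial in X; the root in (0,1) is X = 0.841.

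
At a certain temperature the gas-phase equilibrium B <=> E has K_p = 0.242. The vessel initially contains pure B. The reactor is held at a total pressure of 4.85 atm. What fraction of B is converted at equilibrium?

X = 0.195

Basis: 1 mol B initially; let X = conversion of B. Extent ξ = X.
Moles: n_B = 1 − X; n_E = X.
n_T stays at 1 (no change in mole number).
y_i = n_i/n_T, p_i = y_i·P. K_p = p_E / (p_B).
Equating to 0.242 and solving on 0 < X < 1: X = 0.195.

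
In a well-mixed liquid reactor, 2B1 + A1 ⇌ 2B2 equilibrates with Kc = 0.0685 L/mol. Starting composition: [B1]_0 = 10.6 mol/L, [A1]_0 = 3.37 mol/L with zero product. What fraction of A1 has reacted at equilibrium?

Let X = conversion of A1; extent ξ = 3.37·X mol/L.
Concentrations: [B1] = 10.6 − 6.74X; [A1] = 3.37 − 3.37X; [B2] = 6.74X.
Kc = [B2]^2 / ([B1]^2 [A1]).
Solving Kc = 0.0685 for X ∈ (0,1): X = 0.421.

X = 0.421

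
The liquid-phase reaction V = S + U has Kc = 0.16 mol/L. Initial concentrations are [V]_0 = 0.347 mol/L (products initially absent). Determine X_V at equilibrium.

X = 0.487

Let X = conversion of V; extent ξ = 0.347·X mol/L.
Concentrations: [V] = 0.347 − 0.347X; [S] = 0.347X; [U] = 0.347X.
Kc = [S] [U] / ([V]).
Setting equal to 0.16 and solving for X on (0,1) gives X = 0.487.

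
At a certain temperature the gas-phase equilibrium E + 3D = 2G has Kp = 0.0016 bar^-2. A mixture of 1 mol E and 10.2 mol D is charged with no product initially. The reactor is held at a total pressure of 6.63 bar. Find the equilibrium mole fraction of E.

Take 1 mol E as basis and let X be its fractional conversion, so ξ = X.
Species balance: n_E = 1 − X; n_D = 10.2 − 3X; n_G = 2X.
Summing: n_T = 11.2 − 2X.
y_i = n_i/n_T, p_i = y_i·P. Kp = p_G^2 / (p_E p_D^3).
Equating to 0.0016 bar^-2 and solving on 0 < X < 1: X = 0.298.
Then n_E = 0.702, n_T = 10.6, so y_E = 0.066.

y_E = 0.066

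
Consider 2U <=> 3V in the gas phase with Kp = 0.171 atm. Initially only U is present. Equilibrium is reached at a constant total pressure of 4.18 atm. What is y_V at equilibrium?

y_V = 0.277

Let X = conversion of U (basis 1 mol U); extent of reaction ξ = 0.5X.
Species balance: n_U = 1 − X; n_V = 1.5X.
Summing: n_T = 1 + 0.5X.
y_i = n_i/n_T, p_i = y_i·P. Kp = p_V^3 / (p_U^2).
Setting this equal to 0.171 atm and taking the physical root (0 < X < 1) gives X = 0.204.
Then n_V = 0.306, n_T = 1.1, so y_V = 0.277.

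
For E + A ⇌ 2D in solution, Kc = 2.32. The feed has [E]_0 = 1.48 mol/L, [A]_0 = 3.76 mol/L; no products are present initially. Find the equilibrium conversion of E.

Let X = conversion of E; extent ξ = 1.48·X mol/L.
Concentrations: [E] = 1.48 − 1.48X; [A] = 3.76 − 1.48X; [D] = 2.96X.
Kc = [D]^2 / ([E] [A]).
Setting equal to 2.32 and solving for X on (0,1) gives X = 0.635.

X = 0.635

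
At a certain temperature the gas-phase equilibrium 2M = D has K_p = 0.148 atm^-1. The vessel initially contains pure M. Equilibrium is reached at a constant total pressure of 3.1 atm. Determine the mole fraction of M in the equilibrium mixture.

Let X = conversion of M (basis 1 mol M); extent of reaction ξ = 0.5X.
Mole table: n_M = 1 − X; n_D = 0.5X.
Total moles n_T = 1 − 0.5X.
Mole fractions y_i = n_i/n_T; K_p = p_D / (p_M^2) with p_i = y_i·P.
Substituting and setting equal to 0.148 atm^-1 gives a polynomial in X; the root in (0,1) is X = 0.406.
Then n_M = 0.594, n_T = 0.797, so y_M = 0.745.

y_M = 0.745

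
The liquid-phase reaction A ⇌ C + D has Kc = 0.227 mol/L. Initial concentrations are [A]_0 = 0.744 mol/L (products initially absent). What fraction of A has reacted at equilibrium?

X = 0.420

Let X = conversion of A; extent ξ = 0.744·X mol/L.
Concentrations: [A] = 0.744 − 0.744X; [C] = 0.744X; [D] = 0.744X.
Kc = [C] [D] / ([A]).
Equating to 0.227 mol/L: the physical root is X = 0.420.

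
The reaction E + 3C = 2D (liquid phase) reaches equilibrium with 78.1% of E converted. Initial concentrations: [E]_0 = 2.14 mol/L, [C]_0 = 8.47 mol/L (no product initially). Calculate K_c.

Let X = conversion of E.
Concentrations: [E] = 2.14 − 2.14X; [C] = 8.47 − 6.42X; [D] = 4.28X.
At X = 0.781: [E] = 0.469, [C] = 3.46, [D] = 3.34.
K_c = [D]^2 / ([E] [C]^3) = 0.578 (mol/L)^-2.

K_c = 0.578 (mol/L)^-2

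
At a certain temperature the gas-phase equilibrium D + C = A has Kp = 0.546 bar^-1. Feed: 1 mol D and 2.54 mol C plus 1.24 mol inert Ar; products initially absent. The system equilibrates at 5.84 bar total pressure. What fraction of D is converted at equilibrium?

Take 1 mol D as basis and let X be its fractional conversion, so ξ = X.
Species balance: n_D = 1 − X; n_C = 2.54 − X; n_A = X; n_I = 1.24 (inert).
n_T = Σnᵢ = 4.78 − X.
Mole fractions y_i = n_i/n_T; Kp = p_A / (p_D p_C) with p_i = y_i·P.
Substituting and setting equal to 0.546 bar^-1 gives a polynomial in X; the root in (0,1) is X = 0.597.

X = 0.597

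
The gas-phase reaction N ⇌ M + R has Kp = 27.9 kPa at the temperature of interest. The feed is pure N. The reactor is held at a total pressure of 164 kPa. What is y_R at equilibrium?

Take 1 mol N as basis and let X be its fractional conversion, so ξ = X.
Species balance: n_N = 1 − X; n_M = X; n_R = X.
Summing: n_T = 1 + X.
y_i = n_i/n_T, p_i = y_i·P. Kp = p_M p_R / (p_N).
Setting this equal to 27.9 kPa and taking the physical root (0 < X < 1) gives X = 0.381.
Then n_R = 0.381, n_T = 1.38, so y_R = 0.276.

y_R = 0.276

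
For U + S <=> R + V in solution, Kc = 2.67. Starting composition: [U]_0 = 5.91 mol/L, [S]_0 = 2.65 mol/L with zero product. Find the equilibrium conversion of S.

X = 0.821

Let X = conversion of S; extent ξ = 2.65·X mol/L.
Concentrations: [U] = 5.91 − 2.65X; [S] = 2.65 − 2.65X; [R] = 2.65X; [V] = 2.65X.
Kc = [R] [V] / ([U] [S]).
Setting equal to 2.67 and solving for X on (0,1) gives X = 0.821.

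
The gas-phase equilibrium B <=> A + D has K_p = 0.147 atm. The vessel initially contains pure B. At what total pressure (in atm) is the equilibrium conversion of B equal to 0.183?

P = 4.24 atm

Take 1 mol B as basis and let X be its fractional conversion, so ξ = X.
Moles: n_B = 1 − X; n_A = X; n_D = X.
Summing: n_T = 1 + X.
K_p = p_A p_D / (p_B) with p_i = (n_i/n_T)·P.
At X = 0.183: the mole-fraction product g(X) = Π y_i^ν_i = 0.03465. Since K_p = g(X)·P^{1}, P = (K_p/g)^(1/1) = (0.147/0.03465)^(1/1) = 4.24 atm.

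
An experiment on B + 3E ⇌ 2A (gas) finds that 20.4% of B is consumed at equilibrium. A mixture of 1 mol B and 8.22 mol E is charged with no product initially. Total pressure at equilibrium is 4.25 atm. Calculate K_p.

K_p = 0.00204 atm^-2

Take 1 mol B as basis and let X be its fractional conversion, so ξ = X.
Mole table: n_B = 1 − X; n_E = 8.22 − 3X; n_A = 2X.
n_T = Σnᵢ = 9.22 − 2X.
At X = 0.204: n_B = 0.796, n_E = 7.61, n_A = 0.408, n_T = 8.81.
p_i = (n_i/n_T)·P. K_p = p_A^2 / (p_B p_E^3) = 0.00204 atm^-2.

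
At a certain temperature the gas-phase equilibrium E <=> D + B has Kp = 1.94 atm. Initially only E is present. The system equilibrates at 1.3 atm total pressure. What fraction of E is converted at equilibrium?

X = 0.774

Take 1 mol E as basis and let X be its fractional conversion, so ξ = X.
Species balance: n_E = 1 − X; n_D = X; n_B = X.
n_T = Σnᵢ = 1 + X.
With p_i = (n_i/n_T)P, Kp = p_D p_B / (p_E).
Setting this equal to 1.94 atm and taking the physical root (0 < X < 1) gives X = 0.774.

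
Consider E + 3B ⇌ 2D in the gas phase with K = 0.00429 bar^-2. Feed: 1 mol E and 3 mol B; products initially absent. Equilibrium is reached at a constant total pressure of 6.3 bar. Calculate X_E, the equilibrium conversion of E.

Let X = conversion of E (basis 1 mol E); extent of reaction ξ = X.
Species balance: n_E = 1 − X; n_B = 3 − 3X; n_D = 2X.
Total moles n_T = 4 − 2X.
y_i = n_i/n_T, p_i = y_i·P. K = p_D^2 / (p_E p_B^3).
This yields a degree-4 equation in X; solving on (0,1), X = 0.193.

X = 0.193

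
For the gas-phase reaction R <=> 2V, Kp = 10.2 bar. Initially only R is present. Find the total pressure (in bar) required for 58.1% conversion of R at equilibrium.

Let X = conversion of R (basis 1 mol R); extent of reaction ξ = X.
Species balance: n_R = 1 − X; n_V = 2X.
Summing: n_T = 1 + X.
Kp = p_V^2 / (p_R) with p_i = (n_i/n_T)·P.
At X = 0.581: the mole-fraction product g(X) = Π y_i^ν_i = 2.038. Since Kp = g(X)·P^{1}, P = (Kp/g)^(1/1) = (10.2/2.038)^(1/1) = 5 bar.

P = 5 bar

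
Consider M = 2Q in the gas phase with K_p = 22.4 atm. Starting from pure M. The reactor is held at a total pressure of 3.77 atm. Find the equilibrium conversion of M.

X = 0.773

Take 1 mol M as basis and let X be its fractional conversion, so ξ = X.
Mole table: n_M = 1 − X; n_Q = 2X.
Total moles n_T = 1 + X.
With p_i = (n_i/n_T)P, K_p = p_Q^2 / (p_M).
This yields a degree-2 equation in X; solving on (0,1), X = 0.773.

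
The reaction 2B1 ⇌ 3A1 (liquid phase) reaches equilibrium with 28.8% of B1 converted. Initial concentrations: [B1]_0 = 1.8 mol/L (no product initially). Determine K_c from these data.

K_c = 0.286 mol/L

Let X = conversion of B1.
Concentrations: [B1] = 1.8 − 1.8X; [A1] = 2.7X.
At X = 0.288: [B1] = 1.28, [A1] = 0.778.
K_c = [A1]^3 / ([B1]^2) = 0.286 mol/L.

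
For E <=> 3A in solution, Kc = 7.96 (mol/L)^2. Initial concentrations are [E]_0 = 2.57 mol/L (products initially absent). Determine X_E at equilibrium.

X = 0.313

Let X = conversion of E; extent ξ = 2.57·X mol/L.
Concentrations: [E] = 2.57 − 2.57X; [A] = 7.71X.
Kc = [A]^3 / ([E]).
Equating to 7.96 (mol/L)^2: the physical root is X = 0.313.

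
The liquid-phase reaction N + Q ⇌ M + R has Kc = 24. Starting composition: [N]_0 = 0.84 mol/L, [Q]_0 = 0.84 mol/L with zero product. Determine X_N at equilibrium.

X = 0.830

Let X = conversion of N; extent ξ = 0.84·X mol/L.
Concentrations: [N] = 0.84 − 0.84X; [Q] = 0.84 − 0.84X; [M] = 0.84X; [R] = 0.84X.
Kc = [M] [R] / ([N] [Q]).
Setting equal to 24 and solving for X on (0,1) gives X = 0.830.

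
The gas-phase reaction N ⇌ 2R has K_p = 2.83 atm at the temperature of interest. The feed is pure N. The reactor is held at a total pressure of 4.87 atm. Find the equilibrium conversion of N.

Take 1 mol N as basis and let X be its fractional conversion, so ξ = X.
At extent ξ: n_N = 1 − X; n_R = 2X.
Total moles n_T = 1 + X.
With p_i = (n_i/n_T)P, K_p = p_R^2 / (p_N).
Setting this equal to 2.83 atm and taking the physical root (0 < X < 1) gives X = 0.356.

X = 0.356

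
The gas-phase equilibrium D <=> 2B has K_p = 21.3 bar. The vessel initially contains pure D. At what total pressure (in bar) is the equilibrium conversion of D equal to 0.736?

P = 4.51 bar

Let X = conversion of D (basis 1 mol D); extent of reaction ξ = X.
Mole table: n_D = 1 − X; n_B = 2X.
Summing: n_T = 1 + X.
K_p = p_B^2 / (p_D) with p_i = (n_i/n_T)·P.
At X = 0.736: the mole-fraction product g(X) = Π y_i^ν_i = 4.728. Since K_p = g(X)·P^{1}, P = (K_p/g)^(1/1) = (21.3/4.728)^(1/1) = 4.51 bar.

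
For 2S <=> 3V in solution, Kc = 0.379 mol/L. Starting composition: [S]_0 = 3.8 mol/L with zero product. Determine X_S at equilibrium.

Let X = conversion of S; extent ξ = 3.8X/2 mol/L.
Concentrations: [S] = 3.8 − 3.8X; [V] = 5.7X.
Kc = [V]^3 / ([S]^2).
This equals 0.379 at X = 0.254 (the root in 0 < X < 1).

X = 0.254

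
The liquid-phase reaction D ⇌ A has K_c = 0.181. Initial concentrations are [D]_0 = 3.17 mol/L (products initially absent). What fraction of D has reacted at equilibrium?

X = 0.153

Let X = conversion of D; extent ξ = 3.17·X mol/L.
Concentrations: [D] = 3.17 − 3.17X; [A] = 3.17X.
K_c = [A] / ([D]).
Equating to 0.181: the physical root is X = 0.153.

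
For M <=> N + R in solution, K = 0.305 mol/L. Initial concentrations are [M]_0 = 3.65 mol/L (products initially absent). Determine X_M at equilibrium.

Let X = conversion of M; extent ξ = 3.65·X mol/L.
Concentrations: [M] = 3.65 − 3.65X; [N] = 3.65X; [R] = 3.65X.
K = [N] [R] / ([M]).
Solving K = 0.305 for X ∈ (0,1): X = 0.250.

X = 0.250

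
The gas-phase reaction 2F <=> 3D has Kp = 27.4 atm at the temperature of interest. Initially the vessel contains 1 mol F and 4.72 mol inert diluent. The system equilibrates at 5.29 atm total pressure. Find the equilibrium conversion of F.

Basis: 1 mol F initially; let X = conversion of F. Extent ξ = 0.5X.
At extent ξ: n_F = 1 − X; n_D = 1.5X; n_I = 4.72 (inert).
Summing: n_T = 5.72 + 0.5X.
With p_i = (n_i/n_T)P, Kp = p_D^3 / (p_F^2).
Equating to 27.4 atm and solving on 0 < X < 1: X = 0.777.

X = 0.777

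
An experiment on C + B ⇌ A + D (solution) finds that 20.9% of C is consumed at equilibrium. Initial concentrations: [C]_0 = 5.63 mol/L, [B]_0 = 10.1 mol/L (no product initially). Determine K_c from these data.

K_c = 0.0348

Let X = conversion of C.
Concentrations: [C] = 5.63 − 5.63X; [B] = 10.1 − 5.63X; [A] = 5.63X; [D] = 5.63X.
At X = 0.209: [C] = 4.45, [B] = 8.92, [A] = 1.18, [D] = 1.18.
K_c = [A] [D] / ([C] [B]) = 0.0348.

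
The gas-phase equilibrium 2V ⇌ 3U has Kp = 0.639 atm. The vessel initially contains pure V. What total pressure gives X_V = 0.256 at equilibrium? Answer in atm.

Let X = conversion of V (basis 1 mol V); extent of reaction ξ = 0.5X.
Moles: n_V = 1 − X; n_U = 1.5X.
n_T = Σnᵢ = 1 + 0.5X.
Kp = p_U^3 / (p_V^2) with p_i = (n_i/n_T)·P.
At X = 0.256: the mole-fraction product g(X) = Π y_i^ν_i = 0.09069. Since Kp = g(X)·P^{1}, P = (Kp/g)^(1/1) = (0.639/0.09069)^(1/1) = 7.05 atm.

P = 7.05 atm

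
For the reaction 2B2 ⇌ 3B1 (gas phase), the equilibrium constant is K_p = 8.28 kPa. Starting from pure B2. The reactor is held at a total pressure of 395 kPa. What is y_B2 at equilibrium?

y_B2 = 0.769

Basis: 1 mol B2 initially; let X = conversion of B2. Extent ξ = 0.5X.
Moles: n_B2 = 1 − X; n_B1 = 1.5X.
Total moles n_T = 1 + 0.5X.
Mole fractions y_i = n_i/n_T; K_p = p_B1^3 / (p_B2^2) with p_i = y_i·P.
This yields a degree-3 equation in X; solving on (0,1), X = 0.167.
Then n_B2 = 0.833, n_T = 1.08, so y_B2 = 0.769.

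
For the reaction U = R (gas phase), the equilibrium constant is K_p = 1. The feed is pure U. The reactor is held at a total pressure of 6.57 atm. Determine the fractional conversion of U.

X = 0.500

Let X = conversion of U (basis 1 mol U); extent of reaction ξ = X.
Moles: n_U = 1 − X; n_R = X.
Total moles n_T = 1 (Δν = 0, constant).
Mole fractions y_i = n_i/n_T; K_p = p_R / (p_U) with p_i = y_i·P.
Equating to 1 and solving on 0 < X < 1: X = 0.500.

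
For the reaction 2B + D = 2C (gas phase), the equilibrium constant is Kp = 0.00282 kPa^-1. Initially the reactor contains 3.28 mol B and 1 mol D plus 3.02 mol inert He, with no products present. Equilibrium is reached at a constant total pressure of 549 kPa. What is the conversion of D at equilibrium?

Basis: 1 mol D initially; let X = conversion of D. Extent ξ = X.
Moles: n_B = 3.28 − 2X; n_D = 1 − X; n_C = 2X; n_I = 3.02 (inert).
Total moles n_T = 7.3 − X.
With p_i = (n_i/n_T)P, Kp = p_C^2 / (p_B^2 p_D).
This yields a degree-3 equation in X; solving on (0,1), X = 0.432.

X = 0.432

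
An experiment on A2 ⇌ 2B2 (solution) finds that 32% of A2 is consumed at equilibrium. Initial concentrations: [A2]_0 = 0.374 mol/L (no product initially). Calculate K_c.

Let X = conversion of A2.
Concentrations: [A2] = 0.374 − 0.374X; [B2] = 0.748X.
At X = 0.32: [A2] = 0.254, [B2] = 0.239.
K_c = [B2]^2 / ([A2]) = 0.225 mol/L.

K_c = 0.225 mol/L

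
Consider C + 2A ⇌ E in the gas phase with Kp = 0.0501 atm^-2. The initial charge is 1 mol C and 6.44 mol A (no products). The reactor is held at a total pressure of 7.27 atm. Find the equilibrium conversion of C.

Basis: 1 mol C initially; let X = conversion of C. Extent ξ = X.
At extent ξ: n_C = 1 − X; n_A = 6.44 − 2X; n_E = X.
Summing: n_T = 7.44 − 2X.
With p_i = (n_i/n_T)P, Kp = p_E / (p_C p_A^2).
Setting this equal to 0.0501 atm^-2 and taking the physical root (0 < X < 1) gives X = 0.650.

X = 0.650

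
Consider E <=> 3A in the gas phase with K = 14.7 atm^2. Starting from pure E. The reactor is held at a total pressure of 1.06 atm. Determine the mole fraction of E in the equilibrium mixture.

y_E = 0.063

Basis: 1 mol E initially; let X = conversion of E. Extent ξ = X.
At extent ξ: n_E = 1 − X; n_A = 3X.
Summing: n_T = 1 + 2X.
With p_i = (n_i/n_T)P, K = p_A^3 / (p_E).
Substituting and setting equal to 14.7 atm^2 gives a polynomial in X; the root in (0,1) is X = 0.832.
Then n_E = 0.168, n_T = 2.66, so y_E = 0.063.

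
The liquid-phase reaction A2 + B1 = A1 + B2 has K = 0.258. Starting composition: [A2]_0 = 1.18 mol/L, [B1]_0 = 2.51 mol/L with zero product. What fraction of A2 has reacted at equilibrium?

Let X = conversion of A2; extent ξ = 1.18·X mol/L.
Concentrations: [A2] = 1.18 − 1.18X; [B1] = 2.51 − 1.18X; [A1] = 1.18X; [B2] = 1.18X.
K = [A1] [B2] / ([A2] [B1]).
Equating to 0.258: the physical root is X = 0.474.

X = 0.474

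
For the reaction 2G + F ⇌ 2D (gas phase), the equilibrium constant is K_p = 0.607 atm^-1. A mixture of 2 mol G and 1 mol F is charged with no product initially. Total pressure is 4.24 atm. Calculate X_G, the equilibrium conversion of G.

X = 0.430

Basis: 2 mol G initially; let X = conversion of G. Extent ξ = X.
Mole table: n_G = 2 − 2X; n_F = 1 − X; n_D = 2X.
Total moles n_T = 3 − X.
With p_i = (n_i/n_T)P, K_p = p_D^2 / (p_G^2 p_F).
Substituting and setting equal to 0.607 atm^-1 gives a polynomial in X; the root in (0,1) is X = 0.430.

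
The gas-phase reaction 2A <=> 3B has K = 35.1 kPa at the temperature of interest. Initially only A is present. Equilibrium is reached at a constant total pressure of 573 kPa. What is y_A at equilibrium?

y_A = 0.692

Let X = conversion of A (basis 1 mol A); extent of reaction ξ = 0.5X.
Mole table: n_A = 1 − X; n_B = 1.5X.
n_T = Σnᵢ = 1 + 0.5X.
With p_i = (n_i/n_T)P, K = p_B^3 / (p_A^2).
Equating to 35.1 kPa and solving on 0 < X < 1: X = 0.229.
Then n_A = 0.771, n_T = 1.11, so y_A = 0.692.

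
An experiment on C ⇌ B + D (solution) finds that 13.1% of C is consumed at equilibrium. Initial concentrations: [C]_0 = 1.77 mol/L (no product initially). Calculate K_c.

K_c = 0.035 mol/L

Let X = conversion of C.
Concentrations: [C] = 1.77 − 1.77X; [B] = 1.77X; [D] = 1.77X.
At X = 0.131: [C] = 1.54, [B] = 0.232, [D] = 0.232.
K_c = [B] [D] / ([C]) = 0.035 mol/L.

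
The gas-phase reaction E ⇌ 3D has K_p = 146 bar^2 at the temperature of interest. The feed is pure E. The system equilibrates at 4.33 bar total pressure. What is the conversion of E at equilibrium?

Let X = conversion of E (basis 1 mol E); extent of reaction ξ = X.
Moles: n_E = 1 − X; n_D = 3X.
n_T = Σnᵢ = 1 + 2X.
With p_i = (n_i/n_T)P, K_p = p_D^3 / (p_E).
Setting this equal to 146 bar^2 and taking the physical root (0 < X < 1) gives X = 0.760.

X = 0.760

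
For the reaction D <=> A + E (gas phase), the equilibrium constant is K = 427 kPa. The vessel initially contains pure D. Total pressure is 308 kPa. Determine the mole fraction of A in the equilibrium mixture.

Basis: 1 mol D initially; let X = conversion of D. Extent ξ = X.
At extent ξ: n_D = 1 − X; n_A = X; n_E = X.
Total moles n_T = 1 + X.
Mole fractions y_i = n_i/n_T; K = p_A p_E / (p_D) with p_i = y_i·P.
This yields a degree-2 equation in X; solving on (0,1), X = 0.762.
Then n_A = 0.762, n_T = 1.76, so y_A = 0.433.

y_A = 0.433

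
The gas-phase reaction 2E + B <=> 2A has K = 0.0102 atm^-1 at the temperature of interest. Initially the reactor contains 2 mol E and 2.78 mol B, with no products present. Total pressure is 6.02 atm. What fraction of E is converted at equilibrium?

Take 2 mol E as basis and let X be its fractional conversion, so ξ = X.
At extent ξ: n_E = 2 − 2X; n_B = 2.78 − X; n_A = 2X.
Total moles n_T = 4.78 − X.
Mole fractions y_i = n_i/n_T; K = p_A^2 / (p_E^2 p_B) with p_i = y_i·P.
Equating to 0.0102 atm^-1 and solving on 0 < X < 1: X = 0.157.

X = 0.157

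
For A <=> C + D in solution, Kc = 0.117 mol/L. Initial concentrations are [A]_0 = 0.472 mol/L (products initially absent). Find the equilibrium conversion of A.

Let X = conversion of A; extent ξ = 0.472·X mol/L.
Concentrations: [A] = 0.472 − 0.472X; [C] = 0.472X; [D] = 0.472X.
Kc = [C] [D] / ([A]).
Solving Kc = 0.117 for X ∈ (0,1): X = 0.389.

X = 0.389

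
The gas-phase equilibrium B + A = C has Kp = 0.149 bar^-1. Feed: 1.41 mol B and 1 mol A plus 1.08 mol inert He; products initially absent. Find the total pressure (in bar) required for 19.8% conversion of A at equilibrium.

Take 1 mol A as basis and let X be its fractional conversion, so ξ = X.
Moles: n_B = 1.41 − X; n_A = 1 − X; n_C = X; n_I = 1.08 (inert).
Total moles n_T = 3.49 − X.
Kp = p_C / (p_B p_A) with p_i = (n_i/n_T)·P.
At X = 0.198: the mole-fraction product g(X) = Π y_i^ν_i = 0.6706. Since Kp = g(X)·P^{-1}, P = (g/Kp)^(1/1) = (0.6706/0.149)^(1/1) = 4.5 bar.

P = 4.5 bar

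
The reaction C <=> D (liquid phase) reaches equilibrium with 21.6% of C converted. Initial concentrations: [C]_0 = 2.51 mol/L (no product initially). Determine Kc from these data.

Kc = 0.276

Let X = conversion of C.
Concentrations: [C] = 2.51 − 2.51X; [D] = 2.51X.
At X = 0.216: [C] = 1.97, [D] = 0.542.
Kc = [D] / ([C]) = 0.276.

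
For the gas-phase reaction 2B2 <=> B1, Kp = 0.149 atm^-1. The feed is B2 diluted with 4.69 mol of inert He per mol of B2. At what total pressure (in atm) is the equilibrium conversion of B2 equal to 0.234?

P = 7.46 atm

Basis: 1 mol B2 initially; let X = conversion of B2. Extent ξ = 0.5X.
Mole table: n_B2 = 1 − X; n_B1 = 0.5X; n_I = 4.69 (inert).
Total moles n_T = 5.69 − 0.5X.
Kp = p_B1 / (p_B2^2) with p_i = (n_i/n_T)·P.
At X = 0.234: the mole-fraction product g(X) = Π y_i^ν_i = 1.111. Since Kp = g(X)·P^{-1}, P = (g/Kp)^(1/1) = (1.111/0.149)^(1/1) = 7.46 atm.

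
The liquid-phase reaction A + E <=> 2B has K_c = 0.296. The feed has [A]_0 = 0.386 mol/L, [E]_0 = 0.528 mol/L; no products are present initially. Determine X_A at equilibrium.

X = 0.249

Let X = conversion of A; extent ξ = 0.386·X mol/L.
Concentrations: [A] = 0.386 − 0.386X; [E] = 0.528 − 0.386X; [B] = 0.772X.
K_c = [B]^2 / ([A] [E]).
This equals 0.296 at X = 0.249 (the root in 0 < X < 1).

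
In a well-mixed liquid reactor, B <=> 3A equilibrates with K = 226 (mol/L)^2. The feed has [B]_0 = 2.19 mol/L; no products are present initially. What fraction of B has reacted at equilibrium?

X = 0.754

Let X = conversion of B; extent ξ = 2.19·X mol/L.
Concentrations: [B] = 2.19 − 2.19X; [A] = 6.57X.
K = [A]^3 / ([B]).
This equals 226 at X = 0.754 (the root in 0 < X < 1).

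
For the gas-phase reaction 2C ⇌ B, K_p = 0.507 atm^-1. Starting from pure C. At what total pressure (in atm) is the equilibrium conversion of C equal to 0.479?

P = 1.32 atm

Let X = conversion of C (basis 1 mol C); extent of reaction ξ = 0.5X.
Mole table: n_C = 1 − X; n_B = 0.5X.
Summing: n_T = 1 − 0.5X.
K_p = p_B / (p_C^2) with p_i = (n_i/n_T)·P.
At X = 0.479: the mole-fraction product g(X) = Π y_i^ν_i = 0.671. Since K_p = g(X)·P^{-1}, P = (g/K_p)^(1/1) = (0.671/0.507)^(1/1) = 1.32 atm.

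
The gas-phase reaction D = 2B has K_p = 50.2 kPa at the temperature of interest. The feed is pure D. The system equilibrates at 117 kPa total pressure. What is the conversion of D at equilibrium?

Let X = conversion of D (basis 1 mol D); extent of reaction ξ = X.
Moles: n_D = 1 − X; n_B = 2X.
Summing: n_T = 1 + X.
Mole fractions y_i = n_i/n_T; K_p = p_B^2 / (p_D) with p_i = y_i·P.
This yields a degree-2 equation in X; solving on (0,1), X = 0.311.

X = 0.311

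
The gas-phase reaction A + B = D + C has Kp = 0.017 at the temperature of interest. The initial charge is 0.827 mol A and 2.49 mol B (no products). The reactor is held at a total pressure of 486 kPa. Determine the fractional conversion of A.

Let X = conversion of A (basis 0.827 mol A); extent of reaction ξ = 0.827X.
At extent ξ: n_A = 0.827 − 0.827X; n_B = 2.49 − 0.827X; n_D = 0.827X; n_C = 0.827X.
Total moles n_T = 3.32 (Δν = 0, constant).
With p_i = (n_i/n_T)P, Kp = p_D p_C / (p_A p_B).
Equating to 0.017 and solving on 0 < X < 1: X = 0.196.

X = 0.196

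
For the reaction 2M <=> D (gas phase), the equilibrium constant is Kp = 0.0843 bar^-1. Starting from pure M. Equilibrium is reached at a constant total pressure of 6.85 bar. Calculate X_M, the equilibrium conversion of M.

X = 0.450

Basis: 1 mol M initially; let X = conversion of M. Extent ξ = 0.5X.
Species balance: n_M = 1 − X; n_D = 0.5X.
Total moles n_T = 1 − 0.5X.
y_i = n_i/n_T, p_i = y_i·P. Kp = p_D / (p_M^2).
This yields a degree-2 equation in X; solving on (0,1), X = 0.450.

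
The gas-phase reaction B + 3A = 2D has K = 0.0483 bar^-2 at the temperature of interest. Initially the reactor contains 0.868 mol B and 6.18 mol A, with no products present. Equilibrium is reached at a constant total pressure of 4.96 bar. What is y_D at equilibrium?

y_D = 0.175

Let X = conversion of B (basis 0.868 mol B); extent of reaction ξ = 0.868X.
Mole table: n_B = 0.868 − 0.868X; n_A = 6.18 − 2.6X; n_D = 1.74X.
Summing: n_T = 7.05 − 1.74X.
Mole fractions y_i = n_i/n_T; K = p_D^2 / (p_B p_A^3) with p_i = y_i·P.
Equating to 0.0483 bar^-2 and solving on 0 < X < 1: X = 0.605.
Then n_D = 1.05, n_T = 6, so y_D = 0.175.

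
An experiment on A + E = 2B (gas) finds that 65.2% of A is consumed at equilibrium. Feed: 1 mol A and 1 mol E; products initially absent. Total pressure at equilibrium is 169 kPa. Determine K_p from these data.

Basis: 1 mol A initially; let X = conversion of A. Extent ξ = X.
Mole table: n_A = 1 − X; n_E = 1 − X; n_B = 2X.
Total moles n_T = 2 (Δν = 0, constant).
At X = 0.652: n_A = 0.348, n_E = 0.348, n_B = 1.3, n_T = 2.
p_i = (n_i/n_T)·P. K_p = p_B^2 / (p_A p_E) = 14.

K_p = 14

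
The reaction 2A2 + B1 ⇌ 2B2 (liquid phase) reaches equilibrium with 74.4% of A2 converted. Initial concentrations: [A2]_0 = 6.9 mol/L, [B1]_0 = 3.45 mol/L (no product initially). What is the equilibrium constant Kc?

Let X = conversion of A2.
Concentrations: [A2] = 6.9 − 6.9X; [B1] = 3.45 − 3.45X; [B2] = 6.9X.
At X = 0.744: [A2] = 1.77, [B1] = 0.883, [B2] = 5.13.
Kc = [B2]^2 / ([A2]^2 [B1]) = 9.56 L/mol.

Kc = 9.56 L/mol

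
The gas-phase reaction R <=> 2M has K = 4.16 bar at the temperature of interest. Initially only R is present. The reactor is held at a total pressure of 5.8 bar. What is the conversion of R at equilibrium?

Basis: 1 mol R initially; let X = conversion of R. Extent ξ = X.
Species balance: n_R = 1 − X; n_M = 2X.
Total moles n_T = 1 + X.
With p_i = (n_i/n_T)P, K = p_M^2 / (p_R).
Setting this equal to 4.16 bar and taking the physical root (0 < X < 1) gives X = 0.390.

X = 0.390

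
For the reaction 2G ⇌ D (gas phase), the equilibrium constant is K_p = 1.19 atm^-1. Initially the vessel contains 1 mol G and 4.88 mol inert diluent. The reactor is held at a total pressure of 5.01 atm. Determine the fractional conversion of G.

X = 0.510

Let X = conversion of G (basis 1 mol G); extent of reaction ξ = 0.5X.
Mole table: n_G = 1 − X; n_D = 0.5X; n_I = 4.88 (inert).
Summing: n_T = 5.88 − 0.5X.
Mole fractions y_i = n_i/n_T; K_p = p_D / (p_G^2) with p_i = y_i·P.
Substituting and setting equal to 1.19 atm^-1 gives a polynomial in X; the root in (0,1) is X = 0.510.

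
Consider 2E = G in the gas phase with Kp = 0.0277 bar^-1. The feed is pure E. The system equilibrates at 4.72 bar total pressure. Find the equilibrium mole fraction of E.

y_E = 0.895

Take 1 mol E as basis and let X be its fractional conversion, so ξ = 0.5X.
Mole table: n_E = 1 − X; n_G = 0.5X.
n_T = Σnᵢ = 1 − 0.5X.
With p_i = (n_i/n_T)P, Kp = p_G / (p_E^2).
Equating to 0.0277 bar^-1 and solving on 0 < X < 1: X = 0.190.
Then n_E = 0.81, n_T = 0.905, so y_E = 0.895.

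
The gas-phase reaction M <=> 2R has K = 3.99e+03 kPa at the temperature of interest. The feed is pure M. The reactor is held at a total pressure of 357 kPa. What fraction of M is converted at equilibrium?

X = 0.858

Take 1 mol M as basis and let X be its fractional conversion, so ξ = X.
Moles: n_M = 1 − X; n_R = 2X.
Total moles n_T = 1 + X.
y_i = n_i/n_T, p_i = y_i·P. K = p_R^2 / (p_M).
Setting this equal to 3.99e+03 kPa and taking the physical root (0 < X < 1) gives X = 0.858.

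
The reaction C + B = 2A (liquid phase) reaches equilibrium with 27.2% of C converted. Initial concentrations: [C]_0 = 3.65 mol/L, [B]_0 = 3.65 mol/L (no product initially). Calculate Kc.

Let X = conversion of C.
Concentrations: [C] = 3.65 − 3.65X; [B] = 3.65 − 3.65X; [A] = 7.3X.
At X = 0.272: [C] = 2.66, [B] = 2.66, [A] = 1.99.
Kc = [A]^2 / ([C] [B]) = 0.558.

Kc = 0.558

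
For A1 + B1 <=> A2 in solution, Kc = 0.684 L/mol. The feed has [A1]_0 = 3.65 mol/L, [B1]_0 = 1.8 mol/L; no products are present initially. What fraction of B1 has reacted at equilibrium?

X = 0.632

Let X = conversion of B1; extent ξ = 1.8·X mol/L.
Concentrations: [A1] = 3.65 − 1.8X; [B1] = 1.8 − 1.8X; [A2] = 1.8X.
Kc = [A2] / ([A1] [B1]).
Setting equal to 0.684 and solving for X on (0,1) gives X = 0.632.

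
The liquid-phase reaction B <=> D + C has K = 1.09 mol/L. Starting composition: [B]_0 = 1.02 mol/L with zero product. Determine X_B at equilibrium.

Let X = conversion of B; extent ξ = 1.02·X mol/L.
Concentrations: [B] = 1.02 − 1.02X; [D] = 1.02X; [C] = 1.02X.
K = [D] [C] / ([B]).
Equating to 1.09 mol/L: the physical root is X = 0.629.

X = 0.629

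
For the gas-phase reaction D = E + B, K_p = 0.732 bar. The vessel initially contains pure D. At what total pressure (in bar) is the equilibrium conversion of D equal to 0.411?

Basis: 1 mol D initially; let X = conversion of D. Extent ξ = X.
At extent ξ: n_D = 1 − X; n_E = X; n_B = X.
Total moles n_T = 1 + X.
K_p = p_E p_B / (p_D) with p_i = (n_i/n_T)·P.
At X = 0.411: the mole-fraction product g(X) = Π y_i^ν_i = 0.2033. Since K_p = g(X)·P^{1}, P = (K_p/g)^(1/1) = (0.732/0.2033)^(1/1) = 3.6 bar.

P = 3.6 bar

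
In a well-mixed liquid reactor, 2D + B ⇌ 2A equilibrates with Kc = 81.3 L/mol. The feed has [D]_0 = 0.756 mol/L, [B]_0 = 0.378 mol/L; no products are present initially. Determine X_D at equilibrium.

Let X = conversion of D; extent ξ = 0.756X/2 mol/L.
Concentrations: [D] = 0.756 − 0.756X; [B] = 0.378 − 0.378X; [A] = 0.756X.
Kc = [A]^2 / ([D]^2 [B]).
This equals 81.3 at X = 0.739 (the root in 0 < X < 1).

X = 0.739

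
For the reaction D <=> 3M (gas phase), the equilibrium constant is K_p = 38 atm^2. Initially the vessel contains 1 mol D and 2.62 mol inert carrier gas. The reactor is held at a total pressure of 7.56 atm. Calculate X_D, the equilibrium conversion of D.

Let X = conversion of D (basis 1 mol D); extent of reaction ξ = X.
Moles: n_D = 1 − X; n_M = 3X; n_I = 2.62 (inert).
Total moles n_T = 3.62 + 2X.
Mole fractions y_i = n_i/n_T; K_p = p_M^3 / (p_D) with p_i = y_i·P.
Substituting and setting equal to 38 atm^2 gives a polynomial in X; the root in (0,1) is X = 0.609.

X = 0.609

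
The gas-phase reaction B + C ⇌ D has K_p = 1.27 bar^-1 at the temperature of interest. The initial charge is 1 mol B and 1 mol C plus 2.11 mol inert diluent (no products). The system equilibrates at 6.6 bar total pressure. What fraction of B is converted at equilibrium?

X = 0.526

Take 1 mol B as basis and let X be its fractional conversion, so ξ = X.
Species balance: n_B = 1 − X; n_C = 1 − X; n_D = X; n_I = 2.11 (inert).
n_T = Σnᵢ = 4.11 − X.
With p_i = (n_i/n_T)P, K_p = p_D / (p_B p_C).
Equating to 1.27 bar^-1 and solving on 0 < X < 1: X = 0.526.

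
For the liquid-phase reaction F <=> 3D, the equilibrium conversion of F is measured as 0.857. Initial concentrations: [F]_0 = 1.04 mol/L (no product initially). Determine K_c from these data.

Let X = conversion of F.
Concentrations: [F] = 1.04 − 1.04X; [D] = 3.12X.
At X = 0.857: [F] = 0.149, [D] = 2.67.
K_c = [D]^3 / ([F]) = 129 (mol/L)^2.

K_c = 129 (mol/L)^2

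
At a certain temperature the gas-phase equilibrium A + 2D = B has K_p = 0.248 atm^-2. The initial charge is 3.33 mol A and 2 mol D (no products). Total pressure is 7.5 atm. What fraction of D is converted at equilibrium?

Basis: 2 mol D initially; let X = conversion of D. Extent ξ = X.
Species balance: n_A = 3.33 − X; n_D = 2 − 2X; n_B = X.
Summing: n_T = 5.33 − 2X.
With p_i = (n_i/n_T)P, K_p = p_B / (p_A p_D^2).
This yields a degree-3 equation in X; solving on (0,1), X = 0.726.

X = 0.726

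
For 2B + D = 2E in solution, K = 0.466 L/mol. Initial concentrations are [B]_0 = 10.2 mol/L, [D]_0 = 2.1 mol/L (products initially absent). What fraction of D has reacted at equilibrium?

X = 0.775

Let X = conversion of D; extent ξ = 2.1·X mol/L.
Concentrations: [B] = 10.2 − 4.2X; [D] = 2.1 − 2.1X; [E] = 4.2X.
K = [E]^2 / ([B]^2 [D]).
Equating to 0.466 L/mol: the physical root is X = 0.775.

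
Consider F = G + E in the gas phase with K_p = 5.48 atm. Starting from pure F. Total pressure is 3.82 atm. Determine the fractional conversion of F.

Let X = conversion of F (basis 1 mol F); extent of reaction ξ = X.
Mole table: n_F = 1 − X; n_G = X; n_E = X.
Total moles n_T = 1 + X.
With p_i = (n_i/n_T)P, K_p = p_G p_E / (p_F).
Setting this equal to 5.48 atm and taking the physical root (0 < X < 1) gives X = 0.768.

X = 0.768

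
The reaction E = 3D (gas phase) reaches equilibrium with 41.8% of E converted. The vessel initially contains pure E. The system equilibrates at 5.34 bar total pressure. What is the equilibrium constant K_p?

Basis: 1 mol E initially; let X = conversion of E. Extent ξ = X.
Species balance: n_E = 1 − X; n_D = 3X.
Summing: n_T = 1 + 2X.
At X = 0.418: n_E = 0.582, n_D = 1.25, n_T = 1.84.
p_i = (n_i/n_T)·P. K_p = p_D^3 / (p_E) = 28.7 bar^2.

K_p = 28.7 bar^2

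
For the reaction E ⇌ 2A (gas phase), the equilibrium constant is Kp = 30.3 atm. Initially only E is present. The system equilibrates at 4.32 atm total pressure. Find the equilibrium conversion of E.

X = 0.798

Let X = conversion of E (basis 1 mol E); extent of reaction ξ = X.
At extent ξ: n_E = 1 − X; n_A = 2X.
n_T = Σnᵢ = 1 + X.
With p_i = (n_i/n_T)P, Kp = p_A^2 / (p_E).
This yields a degree-2 equation in X; solving on (0,1), X = 0.798.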